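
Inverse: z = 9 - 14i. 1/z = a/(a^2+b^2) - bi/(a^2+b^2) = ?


|z|^2 = 81+196 = 277
1/z = (9 + 14i)/277

1/z = 0.0325 + 0.0505i


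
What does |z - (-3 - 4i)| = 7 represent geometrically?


|z - z0| = r is a circle with center z0 and radius r.
Center = (-3, -4), radius = 7

Circle with center (-3, -4) and radius 7


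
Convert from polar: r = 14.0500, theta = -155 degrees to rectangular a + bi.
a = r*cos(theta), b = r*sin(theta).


a = 14.0500*cos(-155°) = 14.0500*(-0.906308) = -12.7336
b = 14.0500*sin(-155°) = 14.0500*(-0.42262) = -5.9378

-12.7336 - 5.9378i


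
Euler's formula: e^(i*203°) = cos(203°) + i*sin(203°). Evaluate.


cos(203°) = -0.9205
sin(203°) = -0.3907

e^(i*203°) = -0.9205 - 0.3907i


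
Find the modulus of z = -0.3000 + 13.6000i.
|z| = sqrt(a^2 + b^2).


|z| = sqrt((-0.3)^2 + 13.6^2) = sqrt(0.09 + 184.96) = sqrt(185.05) = 13.6033

|z| = 13.6033


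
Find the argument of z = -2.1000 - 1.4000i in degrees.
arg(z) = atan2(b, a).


Re = -2.1, Im = -1.4
arg = atan2(-1.4, -2.1) = -146.3099 degrees

arg(z) = -146.3099 degrees


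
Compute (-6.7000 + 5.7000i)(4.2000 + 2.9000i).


Real = -6.7*4.2 - 5.7*2.9 = -28.14 - 16.53 = -44.67
Imag = -6.7*2.9 + 4.2*5.7 = -19.43 + 23.94 = 4.51

-44.6700 + 4.5100i


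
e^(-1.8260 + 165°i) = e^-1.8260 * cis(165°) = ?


e^-1.8260 = 0.1611
cos(165°) = -0.9659
sin(165°) = 0.2588
Real = 0.1611*(-0.9659) = -0.1556
Imag = 0.1611*0.2588 = 0.0417

-0.1556 + 0.0417i


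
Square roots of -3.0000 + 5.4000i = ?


|z| = sqrt(9+29.16) = 6.1774
sqrt((|z|+a)/2) = sqrt((6.1774+(-3))/2) = sqrt(1.5887) = 1.2604
sqrt((|z|-a)/2) = sqrt((6.1774-(-3))/2) = sqrt(4.5887) = 2.1421

±(1.2604 + 2.1421i) i.e. 1.2604 + 2.1421i and -1.2604 - 2.1421i


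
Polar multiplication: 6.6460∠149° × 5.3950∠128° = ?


r = 6.6460 * 5.3950 = 35.8552
theta = 149° + 128° = 277° = 277° (mod 360)

35.8552 cis(277°)


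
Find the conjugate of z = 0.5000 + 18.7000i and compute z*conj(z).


z_bar = 0.5000 - 18.7000i
z*z_bar = 0.5^2 + 18.7^2 = 0.25 + 349.69 = 349.94

z_bar = 0.5000 - 18.7000i, z*z_bar = 349.94


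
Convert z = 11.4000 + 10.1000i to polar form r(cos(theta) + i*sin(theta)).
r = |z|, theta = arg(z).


r = sqrt(129.96+102.01) = sqrt(231.97) = 15.2306
theta = atan2(10.1, 11.4) = 41.5398 degrees

r = 15.2306, theta = 41.5398 degrees


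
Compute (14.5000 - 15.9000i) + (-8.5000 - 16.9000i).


Real: 14.5 - 8.5 = 6
Imag: -15.9 - 16.9 = -32.8

6.0000 - 32.8000i


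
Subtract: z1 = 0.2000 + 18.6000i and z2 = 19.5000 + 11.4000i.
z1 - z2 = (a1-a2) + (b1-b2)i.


Real: 0.2 - 19.5 = -19.3
Imag: 18.6 - 11.4 = 7.2

-19.3000 + 7.2000i


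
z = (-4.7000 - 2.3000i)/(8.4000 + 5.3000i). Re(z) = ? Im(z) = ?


Multiply by conjugate: (-4.7000 - 2.3000i)(8.4000 - 5.3000i) / (8.4^2 + 5.3^2)
Numerator real = -4.7*8.4 - (2.3)*5.3 = -51.67
Numerator imag = -2.3*8.4 - (-4.7)*5.3 = 5.59
Denominator = 98.65
Re(z) = -51.67/98.65 = -0.5238
Im(z) = 5.59/98.65 = 0.0567

Re(z) = -0.5238, Im(z) = 0.0567


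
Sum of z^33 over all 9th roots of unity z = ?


The roots are w_k = w^k with w = e^(2*pi*i/9), and (w^k)^33 = (w^33)^k.
So S = 1 + u + u^2 + ... + u^(8) with u = w^33.
33 = 3*9 + 6, so 33 is not a multiple of 9: u = (w^9)^3 * w^6 = w^6 ≠ 1 (w is a primitive 9th root), while u^9 = (w^9)^33 = 1.
Geometric series: S = (1 - u^9)/(1 - u) = (1 - 1)/(1 - u) = 0

S = 0


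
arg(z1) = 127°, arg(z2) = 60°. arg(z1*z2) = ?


arg(z1*z2) = 127° + 60° = 187°
Normalized to (-180°, 180°]: -173°

-173°


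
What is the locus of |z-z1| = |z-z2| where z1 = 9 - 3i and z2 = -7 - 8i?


Equal distances means the locus is the perpendicular bisector of z1 and z2.
Midpoint = ((9+(-7))/2, (-3+(-8))/2) = (1.0000, -5.5000)

Perpendicular bisector through (1.0000, -5.5000)


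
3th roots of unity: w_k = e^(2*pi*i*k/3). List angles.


The 3th roots of unity are cis(360k/3°) for k=0..2
Angle step = 360/3 = 120°
Primitive root: cis(120°)
Primitive root = -0.5000 + 0.8660i

3 roots at angles: 0°, 120°, 240°


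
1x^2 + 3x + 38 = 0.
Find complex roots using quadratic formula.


disc = 3^2 - 4*1*38 = 9 - 152 = -143
sqrt(|disc|) = sqrt(143) = 11.9583
Real part = -3/(2*1) = -1.5000
Imag part = 11.9583/(2*1) = 5.9791

-1.5000 ± 5.9791i


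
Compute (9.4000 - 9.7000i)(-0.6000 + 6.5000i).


Real = 9.4*(-0.6) - (-9.7)*6.5 = -5.64 - (-63.05) = 57.41
Imag = 9.4*6.5 - (0.6)*(-9.7) = 61.1 + 5.82 = 66.92

57.4100 + 66.9200i


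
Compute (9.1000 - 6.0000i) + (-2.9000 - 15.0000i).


Real: 9.1 - 2.9 = 6.2
Imag: -6 - 15 = -21

6.2000 - 21.0000i


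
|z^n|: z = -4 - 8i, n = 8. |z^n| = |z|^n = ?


|z| = sqrt(16+64) = sqrt(80) = 8.9443
|z^8| = |z|^8 = (sqrt(80))^8 = 80^4 = 40960000

|z^8| = 40960000


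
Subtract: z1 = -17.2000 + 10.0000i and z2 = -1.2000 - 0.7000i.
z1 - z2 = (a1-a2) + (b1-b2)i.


Real: -17.2 + 1.2 = -16
Imag: 10 + 0.7 = 10.7

-16.0000 + 10.7000i


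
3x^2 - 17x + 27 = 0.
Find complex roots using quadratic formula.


disc = (-17)^2 - 4*3*27 = 289 - 324 = -35
sqrt(|disc|) = sqrt(35) = 5.9161
Real part = 17/(2*3) = 2.8333
Imag part = 5.9161/(2*3) = 0.9860

2.8333 ± 0.9860i


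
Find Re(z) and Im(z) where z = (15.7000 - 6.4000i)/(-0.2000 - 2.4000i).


Multiply by conjugate: (15.7000 - 6.4000i)(-0.2000 + 2.4000i) / ((-0.2)^2 + (-2.4)^2)
Numerator real = 15.7*(-0.2) - (6.4)*(-2.4) = 12.22
Numerator imag = -6.4*(-0.2) - 15.7*(-2.4) = 38.96
Denominator = 5.8
Re(z) = 12.22/5.8 = 2.1069
Im(z) = 38.96/5.8 = 6.7172

Re(z) = 2.1069, Im(z) = 6.7172


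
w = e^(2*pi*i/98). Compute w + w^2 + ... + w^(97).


With w = e^(2*pi*i/98), all 98 of the 98th roots of unity w^0 = 1, w, ..., w^(97) sum to 0: 1 + w + ... + w^(97) = (1 - w^98)/(1 - w) = 0 since w^98 = 1, w ≠ 1.
Removing the root 1: w + w^2 + ... + w^(97) = 0 - 1 = -1

Sum = -1


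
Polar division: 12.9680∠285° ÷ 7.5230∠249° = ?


r = 12.9680 / 7.5230 = 1.7238
theta = 285° - 249° = 36° = 36° (mod 360)

1.7238 cis(36°)


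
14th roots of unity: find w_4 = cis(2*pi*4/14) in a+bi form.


Angle = 360*4/14 = 102.8571°
a = cos(102.8571°) = -0.2225
b = sin(102.8571°) = 0.9749

-0.2225 + 0.9749i


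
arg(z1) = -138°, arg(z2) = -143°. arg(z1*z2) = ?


arg(z1*z2) = -138° - 143° = -281°
Normalized to (-180°, 180°]: 79°

79°


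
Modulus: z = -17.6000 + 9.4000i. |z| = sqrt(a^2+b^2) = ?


|z| = sqrt((-17.6)^2 + 9.4^2) = sqrt(309.76 + 88.36) = sqrt(398.12) = 19.9529

|z| = 19.9529


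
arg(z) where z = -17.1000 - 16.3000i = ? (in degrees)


Re = -17.1, Im = -16.3
arg = atan2(-16.3, -17.1) = -136.3721 degrees

arg(z) = -136.3721 degrees


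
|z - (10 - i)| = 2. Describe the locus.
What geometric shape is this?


|z - z0| = r is a circle with center z0 and radius r.
Center = (10, -1), radius = 2

Circle with center (10, -1) and radius 2


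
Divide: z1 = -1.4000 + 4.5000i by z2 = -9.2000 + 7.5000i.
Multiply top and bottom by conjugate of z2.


Conjugate of z2 = -9.2000 - 7.5000i
Numerator: (-1.4000 + 4.5000i)(-9.2000 - 7.5000i) = 46.6300 - 30.9000i
Denominator: (-9.2)^2 + 7.5^2 = 140.89
Result = (46.6300 - 30.9000i)/140.89

0.3310 - 0.2193i


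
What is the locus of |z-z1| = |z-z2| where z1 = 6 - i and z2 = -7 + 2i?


Equal distances means the locus is the perpendicular bisector of z1 and z2.
Midpoint = ((6+(-7))/2, (-1+2)/2) = (-0.5000, 0.5000)

Perpendicular bisector through (-0.5000, 0.5000)


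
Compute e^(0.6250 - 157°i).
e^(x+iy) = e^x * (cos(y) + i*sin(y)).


e^0.6250 = 1.8682
cos(-157°) = -0.9205
sin(-157°) = -0.39073
Real = 1.8682*(-0.9205) = -1.7197
Imag = 1.8682*(-0.39073) = -0.7300

-1.7197 - 0.7300i


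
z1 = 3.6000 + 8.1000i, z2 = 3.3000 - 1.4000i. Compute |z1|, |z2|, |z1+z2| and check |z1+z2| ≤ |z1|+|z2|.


|z1| = sqrt(3.6^2 + 8.1^2) = sqrt(78.57) = 8.8640
|z2| = sqrt(3.3^2 + (-1.4)^2) = sqrt(12.85) = 3.5847
z1+z2 = 6.9000 + 6.7000i
|z1+z2| = sqrt(92.5) = 9.6177
|z1|+|z2| = 8.8640 + 3.5847 = 12.4487

|z1+z2| = 9.6177 ≤ |z1|+|z2| = 12.4487 (verified)


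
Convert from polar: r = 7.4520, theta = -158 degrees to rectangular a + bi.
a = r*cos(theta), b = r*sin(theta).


a = 7.4520*cos(-158°) = 7.4520*(-0.927184) = -6.9094
b = 7.4520*sin(-158°) = 7.4520*(-0.37461) = -2.7916

-6.9094 - 2.7916i


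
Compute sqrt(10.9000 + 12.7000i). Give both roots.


|z| = sqrt(118.81+161.29) = 16.7362
sqrt((|z|+a)/2) = sqrt((16.7362+10.9)/2) = sqrt(13.8181) = 3.7173
sqrt((|z|-a)/2) = sqrt((16.7362-10.9)/2) = sqrt(2.9181) = 1.7082

±(3.7173 + 1.7082i) i.e. 3.7173 + 1.7082i and -3.7173 - 1.7082i


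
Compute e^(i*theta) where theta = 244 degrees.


cos(244°) = -0.4384
sin(244°) = -0.8988

e^(i*244°) = -0.4384 - 0.8988i


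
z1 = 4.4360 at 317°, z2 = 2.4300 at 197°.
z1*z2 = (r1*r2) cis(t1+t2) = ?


r = 4.4360 * 2.4300 = 10.7795
theta = 317° + 197° = 514° = 154° (mod 360)

10.7795 cis(154°)


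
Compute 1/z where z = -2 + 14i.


|z|^2 = 4+196 = 200
1/z = (-2 - 14i)/200

1/z = -0.0100 - 0.0700i


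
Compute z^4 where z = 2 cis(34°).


r^4 = 2^4 = 16
n*theta = 4*34° = 136° = 136° (mod 360)
a = 16*cos(136°) = -11.5094
b = 16*sin(136°) = 11.1145

16 cis(136°) = -11.5094 + 11.1145i


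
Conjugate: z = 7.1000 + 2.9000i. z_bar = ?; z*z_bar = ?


z_bar = 7.1000 - 2.9000i
z*z_bar = 7.1^2 + 2.9^2 = 50.41 + 8.41 = 58.82

z_bar = 7.1000 - 2.9000i, z*z_bar = 58.82


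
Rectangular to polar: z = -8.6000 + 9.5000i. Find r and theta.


r = sqrt(73.96+90.25) = sqrt(164.21) = 12.8144
theta = atan2(9.5, -8.6) = 132.1534 degrees

r = 12.8144, theta = 132.1534 degrees


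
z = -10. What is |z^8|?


|z| = sqrt(100+0) = sqrt(100) = 10
|z^8| = |z|^8 = 10^8 = 100000000

|z^8| = 100000000


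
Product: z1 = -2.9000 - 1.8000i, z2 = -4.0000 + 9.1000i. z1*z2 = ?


Real = -2.9*(-4) - (-1.8)*9.1 = 11.6 - (-16.38) = 27.98
Imag = -2.9*9.1 - (4)*(-1.8) = -26.39 + 7.2 = -19.19

27.9800 - 19.1900i


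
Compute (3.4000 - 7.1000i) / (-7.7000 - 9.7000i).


Conjugate of z2 = -7.7000 + 9.7000i
Numerator: (3.4000 - 7.1000i)(-7.7000 + 9.7000i) = 42.6900 + 87.6500i
Denominator: (-7.7)^2 + (-9.7)^2 = 153.38
Result = (42.6900 + 87.6500i)/153.38

0.2783 + 0.5715i


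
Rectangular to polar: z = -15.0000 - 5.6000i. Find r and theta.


r = sqrt(225+31.36) = sqrt(256.36) = 16.0112
theta = atan2(-5.6, -15) = -159.5277 degrees

r = 16.0112, theta = -159.5277 degrees


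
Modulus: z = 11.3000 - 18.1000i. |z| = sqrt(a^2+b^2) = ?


|z| = sqrt(11.3^2 + (-18.1)^2) = sqrt(127.69 + 327.61) = sqrt(455.3) = 21.3378

|z| = 21.3378


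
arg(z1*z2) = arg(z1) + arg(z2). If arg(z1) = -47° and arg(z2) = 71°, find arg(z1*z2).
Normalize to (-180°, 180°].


arg(z1*z2) = -47° + 71° = 24°
Normalized to (-180°, 180°]: 24°

24°


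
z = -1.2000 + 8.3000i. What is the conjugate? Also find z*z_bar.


z_bar = -1.2000 - 8.3000i
z*z_bar = (-1.2)^2 + 8.3^2 = 1.44 + 68.89 = 70.33

z_bar = -1.2000 - 8.3000i, z*z_bar = 70.33


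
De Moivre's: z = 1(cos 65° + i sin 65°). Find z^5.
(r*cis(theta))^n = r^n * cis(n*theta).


r^5 = 1^5 = 1
n*theta = 5*65° = 325° = 325° (mod 360)
a = 1*cos(325°) = 0.8192
b = 1*sin(325°) = -0.5736

1 cis(325°) = 0.8192 - 0.5736i


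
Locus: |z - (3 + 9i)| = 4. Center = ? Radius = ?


|z - z0| = r is a circle with center z0 and radius r.
Center = (3, 9), radius = 4

Circle with center (3, 9) and radius 4


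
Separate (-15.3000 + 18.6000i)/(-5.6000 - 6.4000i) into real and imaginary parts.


Multiply by conjugate: (-15.3000 + 18.6000i)(-5.6000 + 6.4000i) / ((-5.6)^2 + (-6.4)^2)
Numerator real = -15.3*(-5.6) + 18.6*(-6.4) = -33.36
Numerator imag = 18.6*(-5.6) - (-15.3)*(-6.4) = -202.08
Denominator = 72.32
Re(z) = -33.36/72.32 = -0.4613
Im(z) = -202.08/72.32 = -2.7942

Re(z) = -0.4613, Im(z) = -2.7942


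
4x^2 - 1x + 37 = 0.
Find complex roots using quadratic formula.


disc = (-1)^2 - 4*4*37 = 1 - 592 = -591
sqrt(|disc|) = sqrt(591) = 24.3105
Real part = 1/(2*4) = 0.1250
Imag part = 24.3105/(2*4) = 3.0388

0.1250 ± 3.0388i


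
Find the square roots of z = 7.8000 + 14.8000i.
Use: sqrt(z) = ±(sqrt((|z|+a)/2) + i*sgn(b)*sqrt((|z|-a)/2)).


|z| = sqrt(60.84+219.04) = 16.7296
sqrt((|z|+a)/2) = sqrt((16.7296+7.8)/2) = sqrt(12.2648) = 3.5021
sqrt((|z|-a)/2) = sqrt((16.7296-7.8)/2) = sqrt(4.4648) = 2.1130

±(3.5021 + 2.1130i) i.e. 3.5021 + 2.1130i and -3.5021 - 2.1130i


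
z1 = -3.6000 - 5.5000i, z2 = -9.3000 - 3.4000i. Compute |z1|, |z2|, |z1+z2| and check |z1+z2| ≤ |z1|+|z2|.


|z1| = sqrt((-3.6)^2 + (-5.5)^2) = sqrt(43.21) = 6.5734
|z2| = sqrt((-9.3)^2 + (-3.4)^2) = sqrt(98.05) = 9.9020
z1+z2 = -12.9000 - 8.9000i
|z1+z2| = sqrt(245.62) = 15.6723
|z1|+|z2| = 6.5734 + 9.9020 = 16.4754

|z1+z2| = 15.6723 ≤ |z1|+|z2| = 16.4754 (verified)


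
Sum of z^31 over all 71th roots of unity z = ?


The roots are w_k = w^k with w = e^(2*pi*i/71), and (w^k)^31 = (w^31)^k.
So S = 1 + u + u^2 + ... + u^(70) with u = w^31.
31 = 0*71 + 31, so 31 is not a multiple of 71: u = w^31 ≠ 1 (w is a primitive 71th root), while u^71 = (w^71)^31 = 1.
Geometric series: S = (1 - u^71)/(1 - u) = (1 - 1)/(1 - u) = 0

S = 0


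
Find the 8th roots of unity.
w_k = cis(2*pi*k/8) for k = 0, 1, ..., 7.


The 8th roots of unity are cis(360k/8°) for k=0..7
Angle step = 360/8 = 45°
Primitive root: cis(45°)
Primitive root = 0.7071 + 0.7071i

8 roots at angles: 0°, 45°, 90°, 135°, 180°, 225°, 270°, 315°


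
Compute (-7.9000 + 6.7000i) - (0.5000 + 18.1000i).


Real: -7.9 - 0.5 = -8.4
Imag: 6.7 - 18.1 = -11.4

-8.4000 - 11.4000i


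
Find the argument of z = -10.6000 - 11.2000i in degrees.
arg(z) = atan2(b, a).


Re = -10.6, Im = -11.2
arg = atan2(-11.2, -10.6) = -133.4234 degrees

arg(z) = -133.4234 degrees


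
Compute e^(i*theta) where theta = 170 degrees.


cos(170°) = -0.9848
sin(170°) = 0.1736

e^(i*170°) = -0.9848 + 0.1736i


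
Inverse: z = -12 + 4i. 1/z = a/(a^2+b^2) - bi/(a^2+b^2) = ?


|z|^2 = 144+16 = 160
1/z = (-12 - 4i)/160

1/z = -0.0750 - 0.0250i


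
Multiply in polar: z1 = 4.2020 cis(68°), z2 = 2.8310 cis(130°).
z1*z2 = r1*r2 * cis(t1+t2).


r = 4.2020 * 2.8310 = 11.8959
theta = 68° + 130° = 198° = 198° (mod 360)

11.8959 cis(198°)


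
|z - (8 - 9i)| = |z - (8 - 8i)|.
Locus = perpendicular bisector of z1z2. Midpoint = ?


Equal distances means the locus is the perpendicular bisector of z1 and z2.
Midpoint = ((8+8)/2, (-9+(-8))/2) = (8.0000, -8.5000)

Perpendicular bisector through (8.0000, -8.5000)


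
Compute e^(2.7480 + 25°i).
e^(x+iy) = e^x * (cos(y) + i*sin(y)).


e^2.7480 = 15.6114
cos(25°) = 0.906308
sin(25°) = 0.42262
Real = 15.6114*0.906308 = 14.1487
Imag = 15.6114*0.42262 = 6.5977

14.1487 + 6.5977i


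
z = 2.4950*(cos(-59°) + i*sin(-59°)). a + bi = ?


a = 2.4950*cos(-59°) = 2.4950*0.51504 = 1.2850
b = 2.4950*sin(-59°) = 2.4950*(-0.85717) = -2.1386

1.2850 - 2.1386i


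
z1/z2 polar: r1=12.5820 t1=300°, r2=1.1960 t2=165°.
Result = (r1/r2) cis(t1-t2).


r = 12.5820 / 1.1960 = 10.5201
theta = 300° - 165° = 135° = 135° (mod 360)

10.5201 cis(135°)


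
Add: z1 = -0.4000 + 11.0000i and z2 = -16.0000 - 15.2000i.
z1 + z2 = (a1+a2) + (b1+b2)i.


Real: -0.4 - 16 = -16.4
Imag: 11 - 15.2 = -4.2

-16.4000 - 4.2000i


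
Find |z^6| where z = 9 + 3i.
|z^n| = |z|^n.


|z| = sqrt(81+9) = sqrt(90) = 9.4868
|z^6| = |z|^6 = (sqrt(90))^6 = 90^3 = 729000

|z^6| = 729000


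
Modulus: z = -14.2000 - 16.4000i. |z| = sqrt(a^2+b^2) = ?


|z| = sqrt((-14.2)^2 + (-16.4)^2) = sqrt(201.64 + 268.96) = sqrt(470.6) = 21.6933

|z| = 21.6933


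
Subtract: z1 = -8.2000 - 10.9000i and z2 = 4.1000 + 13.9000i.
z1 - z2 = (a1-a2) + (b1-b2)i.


Real: -8.2 - 4.1 = -12.3
Imag: -10.9 - 13.9 = -24.8

-12.3000 - 24.8000i


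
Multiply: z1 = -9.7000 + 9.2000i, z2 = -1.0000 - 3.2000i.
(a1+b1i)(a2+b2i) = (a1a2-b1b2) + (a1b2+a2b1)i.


Real = -9.7*(-1) - 9.2*(-3.2) = 9.7 - (-29.44) = 39.14
Imag = -9.7*(-3.2) - (1)*9.2 = 31.04 - (9.2) = 21.84

39.1400 + 21.8400i


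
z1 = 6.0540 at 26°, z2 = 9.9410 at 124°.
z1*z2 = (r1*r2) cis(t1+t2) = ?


r = 6.0540 * 9.9410 = 60.1828
theta = 26° + 124° = 150° = 150° (mod 360)

60.1828 cis(150°)


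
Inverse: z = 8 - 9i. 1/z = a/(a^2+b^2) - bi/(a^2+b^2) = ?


|z|^2 = 64+81 = 145
1/z = (8 + 9i)/145

1/z = 0.0552 + 0.0621i


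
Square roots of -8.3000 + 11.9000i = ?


|z| = sqrt(68.89+141.61) = 14.5086
sqrt((|z|+a)/2) = sqrt((14.5086+(-8.3))/2) = sqrt(3.1043) = 1.7619
sqrt((|z|-a)/2) = sqrt((14.5086-(-8.3))/2) = sqrt(11.4043) = 3.3770

±(1.7619 + 3.3770i) i.e. 1.7619 + 3.3770i and -1.7619 - 3.3770i


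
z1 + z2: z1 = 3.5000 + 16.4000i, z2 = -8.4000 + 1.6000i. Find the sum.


Real: 3.5 - 8.4 = -4.9
Imag: 16.4 + 1.6 = 18

-4.9000 + 18.0000i


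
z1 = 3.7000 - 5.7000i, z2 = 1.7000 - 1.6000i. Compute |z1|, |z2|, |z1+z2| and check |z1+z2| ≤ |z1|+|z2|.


|z1| = sqrt(3.7^2 + (-5.7)^2) = sqrt(46.18) = 6.7956
|z2| = sqrt(1.7^2 + (-1.6)^2) = sqrt(5.45) = 2.3345
z1+z2 = 5.4000 - 7.3000i
|z1+z2| = sqrt(82.45) = 9.0802
|z1|+|z2| = 6.7956 + 2.3345 = 9.1301

|z1+z2| = 9.0802 ≤ |z1|+|z2| = 9.1301 (verified)


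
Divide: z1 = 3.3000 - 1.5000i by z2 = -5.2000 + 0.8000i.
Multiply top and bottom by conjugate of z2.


Conjugate of z2 = -5.2000 - 0.8000i
Numerator: (3.3000 - 1.5000i)(-5.2000 - 0.8000i) = -18.3600 + 5.1600i
Denominator: (-5.2)^2 + 0.8^2 = 27.68
Result = (-18.3600 + 5.1600i)/27.68

-0.6633 + 0.1864i


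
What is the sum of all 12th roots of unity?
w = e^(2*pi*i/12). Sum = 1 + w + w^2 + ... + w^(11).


The sum of all 12th roots of unity is 0.
Geometric series: (1 - w^12)/(1 - w) = (1-1)/(1-w) = 0 since w^12 = 1, w ≠ 1.
Alternatively: coefficient of z^11 in z^12 - 1 is 0.

0


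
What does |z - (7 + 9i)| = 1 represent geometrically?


|z - z0| = r is a circle with center z0 and radius r.
Center = (7, 9), radius = 1

Circle with center (7, 9) and radius 1


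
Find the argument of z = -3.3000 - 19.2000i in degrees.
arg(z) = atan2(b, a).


Re = -3.3, Im = -19.2
arg = atan2(-19.2, -3.3) = -99.7524 degrees

arg(z) = -99.7524 degrees


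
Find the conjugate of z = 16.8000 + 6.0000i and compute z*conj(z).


z_bar = 16.8000 - 6.0000i
z*z_bar = 16.8^2 + 6^2 = 282.24 + 36 = 318.24

z_bar = 16.8000 - 6.0000i, z*z_bar = 318.24


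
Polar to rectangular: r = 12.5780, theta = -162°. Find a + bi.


a = 12.5780*cos(-162°) = 12.5780*(-0.95106) = -11.9624
b = 12.5780*sin(-162°) = 12.5780*(-0.309017) = -3.8868

-11.9624 - 3.8868i


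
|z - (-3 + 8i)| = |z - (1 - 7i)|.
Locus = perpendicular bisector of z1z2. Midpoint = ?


Equal distances means the locus is the perpendicular bisector of z1 and z2.
Midpoint = ((-3+1)/2, (8+(-7))/2) = (-1.0000, 0.5000)

Perpendicular bisector through (-1.0000, 0.5000)


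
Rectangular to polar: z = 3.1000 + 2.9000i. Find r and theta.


r = sqrt(9.61+8.41) = sqrt(18.02) = 4.2450
theta = atan2(2.9, 3.1) = 43.0908 degrees

r = 4.2450, theta = 43.0908 degrees


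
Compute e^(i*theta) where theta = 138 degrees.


cos(138°) = -0.7431
sin(138°) = 0.6691

e^(i*138°) = -0.7431 + 0.6691i


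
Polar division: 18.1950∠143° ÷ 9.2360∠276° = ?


r = 18.1950 / 9.2360 = 1.9700
theta = 143° - 276° = -133° = 227° (mod 360)

1.9700 cis(227°)


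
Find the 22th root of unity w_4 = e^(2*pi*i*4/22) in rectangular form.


Angle = 360*4/22 = 65.4545°
a = cos(65.4545°) = 0.4154
b = sin(65.4545°) = 0.9096

0.4154 + 0.9096i


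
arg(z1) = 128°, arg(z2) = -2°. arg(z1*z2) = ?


arg(z1*z2) = 128° - 2° = 126°
Normalized to (-180°, 180°]: 126°

126°


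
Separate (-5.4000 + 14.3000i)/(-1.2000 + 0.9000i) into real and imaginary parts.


Multiply by conjugate: (-5.4000 + 14.3000i)(-1.2000 - 0.9000i) / ((-1.2)^2 + 0.9^2)
Numerator real = -5.4*(-1.2) + 14.3*0.9 = 19.35
Numerator imag = 14.3*(-1.2) - (-5.4)*0.9 = -12.3
Denominator = 2.25
Re(z) = 19.35/2.25 = 8.6000
Im(z) = -12.3/2.25 = -5.4667

Re(z) = 8.6000, Im(z) = -5.4667


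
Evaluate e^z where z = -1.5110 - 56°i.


e^-1.5110 = 0.2207
cos(-56°) = 0.5592
sin(-56°) = -0.829
Real = 0.2207*0.5592 = 0.1234
Imag = 0.2207*(-0.829) = -0.1830

0.1234 - 0.1830i


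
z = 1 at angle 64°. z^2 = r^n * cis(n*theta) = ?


r^2 = 1^2 = 1
n*theta = 2*64° = 128° = 128° (mod 360)
a = 1*cos(128°) = -0.6157
b = 1*sin(128°) = 0.7880

1 cis(128°) = -0.6157 + 0.7880i


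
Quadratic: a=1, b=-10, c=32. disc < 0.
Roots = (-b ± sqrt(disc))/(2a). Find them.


disc = (-10)^2 - 4*1*32 = 100 - 128 = -28
sqrt(|disc|) = sqrt(28) = 5.2915
Real part = 10/(2*1) = 5.0000
Imag part = 5.2915/(2*1) = 2.6458

5.0000 ± 2.6458i


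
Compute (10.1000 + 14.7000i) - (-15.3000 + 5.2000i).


Real: 10.1 + 15.3 = 25.4
Imag: 14.7 - 5.2 = 9.5

25.4000 + 9.5000i


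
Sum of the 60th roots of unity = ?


The sum of all 60th roots of unity is 0.
Geometric series: (1 - w^60)/(1 - w) = (1-1)/(1-w) = 0 since w^60 = 1, w ≠ 1.
Alternatively: coefficient of z^59 in z^60 - 1 is 0.

0


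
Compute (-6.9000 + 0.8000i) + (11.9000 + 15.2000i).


Real: -6.9 + 11.9 = 5
Imag: 0.8 + 15.2 = 16

5.0000 + 16.0000i


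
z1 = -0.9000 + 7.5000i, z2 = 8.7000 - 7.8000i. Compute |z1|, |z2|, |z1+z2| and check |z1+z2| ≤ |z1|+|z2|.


|z1| = sqrt((-0.9)^2 + 7.5^2) = sqrt(57.06) = 7.5538
|z2| = sqrt(8.7^2 + (-7.8)^2) = sqrt(136.53) = 11.6846
z1+z2 = 7.8000 - 0.3000i
|z1+z2| = sqrt(60.93) = 7.8058
|z1|+|z2| = 7.5538 + 11.6846 = 19.2384

|z1+z2| = 7.8058 ≤ |z1|+|z2| = 19.2384 (verified)


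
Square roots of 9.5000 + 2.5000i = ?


|z| = sqrt(90.25+6.25) = 9.8234
sqrt((|z|+a)/2) = sqrt((9.8234+9.5)/2) = sqrt(9.6617) = 3.1083
sqrt((|z|-a)/2) = sqrt((9.8234-9.5)/2) = sqrt(0.1617) = 0.4021

±(3.1083 + 0.4021i) i.e. 3.1083 + 0.4021i and -3.1083 - 0.4021i


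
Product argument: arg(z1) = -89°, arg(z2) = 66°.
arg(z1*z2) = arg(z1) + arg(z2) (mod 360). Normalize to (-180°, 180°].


arg(z1*z2) = -89° + 66° = -23°
Normalized to (-180°, 180°]: -23°

-23°


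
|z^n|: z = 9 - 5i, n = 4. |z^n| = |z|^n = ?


|z| = sqrt(81+25) = sqrt(106) = 10.2956
|z^4| = |z|^4 = (sqrt(106))^4 = 106^2 = 11236

|z^4| = 11236


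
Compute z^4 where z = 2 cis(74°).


r^4 = 2^4 = 16
n*theta = 4*74° = 296° = 296° (mod 360)
a = 16*cos(296°) = 7.0139
b = 16*sin(296°) = -14.3807

16 cis(296°) = 7.0139 - 14.3807i


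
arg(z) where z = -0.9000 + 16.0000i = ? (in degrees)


Re = -0.9, Im = 16
arg = atan2(16, -0.9) = 93.2195 degrees

arg(z) = 93.2195 degrees


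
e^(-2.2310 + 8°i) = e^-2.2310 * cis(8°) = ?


e^-2.2310 = 0.1074
cos(8°) = 0.9903
sin(8°) = 0.1392
Real = 0.1074*0.9903 = 0.1064
Imag = 0.1074*0.1392 = 0.0150

0.1064 + 0.0150i


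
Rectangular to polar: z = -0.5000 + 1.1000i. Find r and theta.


r = sqrt(0.25+1.21) = sqrt(1.46) = 1.2083
theta = atan2(1.1, -0.5) = 114.4440 degrees

r = 1.2083, theta = 114.4440 degrees


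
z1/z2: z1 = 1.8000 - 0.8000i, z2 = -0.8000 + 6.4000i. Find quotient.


Conjugate of z2 = -0.8000 - 6.4000i
Numerator: (1.8000 - 0.8000i)(-0.8000 - 6.4000i) = -6.5600 - 10.8800i
Denominator: (-0.8)^2 + 6.4^2 = 41.6
Result = (-6.5600 - 10.8800i)/41.6

-0.1577 - 0.2615i


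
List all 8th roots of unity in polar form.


The 8th roots of unity are cis(360k/8°) for k=0..7
Angle step = 360/8 = 45°
Primitive root: cis(45°)
Primitive root = 0.7071 + 0.7071i

8 roots at angles: 0°, 45°, 90°, 135°, 180°, 225°, 270°, 315°


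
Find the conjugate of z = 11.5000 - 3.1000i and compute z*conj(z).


z_bar = 11.5000 + 3.1000i
z*z_bar = 11.5^2 + (-3.1)^2 = 132.25 + 9.61 = 141.86

z_bar = 11.5000 + 3.1000i, z*z_bar = 141.86


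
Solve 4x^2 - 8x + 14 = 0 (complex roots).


disc = (-8)^2 - 4*4*14 = 64 - 224 = -160
sqrt(|disc|) = sqrt(160) = 12.6491
Real part = 8/(2*4) = 1.0000
Imag part = 12.6491/(2*4) = 1.5811

1.0000 ± 1.5811i


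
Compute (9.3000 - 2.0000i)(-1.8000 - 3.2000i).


Real = 9.3*(-1.8) - (-2)*(-3.2) = -16.74 - 6.4 = -23.14
Imag = 9.3*(-3.2) - (1.8)*(-2) = -29.76 + 3.6 = -26.16

-23.1400 - 26.1600i


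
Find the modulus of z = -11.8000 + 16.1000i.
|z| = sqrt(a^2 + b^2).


|z| = sqrt((-11.8)^2 + 16.1^2) = sqrt(139.24 + 259.21) = sqrt(398.45) = 19.9612

|z| = 19.9612


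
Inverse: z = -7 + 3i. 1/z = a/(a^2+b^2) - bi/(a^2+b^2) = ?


|z|^2 = 49+9 = 58
1/z = (-7 - 3i)/58

1/z = -0.1207 - 0.0517i


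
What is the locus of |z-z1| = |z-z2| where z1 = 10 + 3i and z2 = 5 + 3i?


Equal distances means the locus is the perpendicular bisector of z1 and z2.
Midpoint = ((10+5)/2, (3+3)/2) = (7.5000, 3.0000)

Perpendicular bisector through (7.5000, 3.0000)


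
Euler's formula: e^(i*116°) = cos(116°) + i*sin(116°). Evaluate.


cos(116°) = -0.4384
sin(116°) = 0.8988

e^(i*116°) = -0.4384 + 0.8988i


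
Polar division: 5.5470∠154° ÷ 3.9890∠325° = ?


r = 5.5470 / 3.9890 = 1.3906
theta = 154° - 325° = -171° = 189° (mod 360)

1.3906 cis(189°)


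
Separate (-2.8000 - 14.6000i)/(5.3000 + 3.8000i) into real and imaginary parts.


Multiply by conjugate: (-2.8000 - 14.6000i)(5.3000 - 3.8000i) / (5.3^2 + 3.8^2)
Numerator real = -2.8*5.3 - (14.6)*3.8 = -70.32
Numerator imag = -14.6*5.3 - (-2.8)*3.8 = -66.74
Denominator = 42.53
Re(z) = -70.32/42.53 = -1.6534
Im(z) = -66.74/42.53 = -1.5692

Re(z) = -1.6534, Im(z) = -1.5692


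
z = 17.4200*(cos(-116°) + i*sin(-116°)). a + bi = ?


a = 17.4200*cos(-116°) = 17.4200*(-0.43837) = -7.6364
b = 17.4200*sin(-116°) = 17.4200*(-0.898794) = -15.6570

-7.6364 - 15.6570i


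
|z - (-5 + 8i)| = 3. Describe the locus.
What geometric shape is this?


|z - z0| = r is a circle with center z0 and radius r.
Center = (-5, 8), radius = 3

Circle with center (-5, 8) and radius 3


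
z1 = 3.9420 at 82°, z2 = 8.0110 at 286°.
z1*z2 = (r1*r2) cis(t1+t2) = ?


r = 3.9420 * 8.0110 = 31.5794
theta = 82° + 286° = 368° = 8° (mod 360)

31.5794 cis(8°)


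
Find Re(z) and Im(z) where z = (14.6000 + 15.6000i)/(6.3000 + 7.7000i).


Multiply by conjugate: (14.6000 + 15.6000i)(6.3000 - 7.7000i) / (6.3^2 + 7.7^2)
Numerator real = 14.6*6.3 + 15.6*7.7 = 212.1
Numerator imag = 15.6*6.3 - 14.6*7.7 = -14.14
Denominator = 98.98
Re(z) = 212.1/98.98 = 2.1429
Im(z) = -14.14/98.98 = -0.1429

Re(z) = 2.1429, Im(z) = -0.1429


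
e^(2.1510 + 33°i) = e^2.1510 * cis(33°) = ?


e^2.1510 = 8.59345
cos(33°) = 0.83867
sin(33°) = 0.54464
Real = 8.59345*0.83867 = 7.2071
Imag = 8.59345*0.54464 = 4.6803

7.2071 + 4.6803i


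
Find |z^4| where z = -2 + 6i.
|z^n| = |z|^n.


|z| = sqrt(4+36) = sqrt(40) = 6.3246
|z^4| = |z|^4 = (sqrt(40))^4 = 40^2 = 1600

|z^4| = 1600


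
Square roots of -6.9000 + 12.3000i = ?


|z| = sqrt(47.61+151.29) = 14.1032
sqrt((|z|+a)/2) = sqrt((14.1032+(-6.9))/2) = sqrt(3.6016) = 1.8978
sqrt((|z|-a)/2) = sqrt((14.1032-(-6.9))/2) = sqrt(10.5016) = 3.2406

±(1.8978 + 3.2406i) i.e. 1.8978 + 3.2406i and -1.8978 - 3.2406i


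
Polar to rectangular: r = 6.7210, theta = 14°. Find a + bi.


a = 6.7210*cos(14°) = 6.7210*0.9703 = 6.5214
b = 6.7210*sin(14°) = 6.7210*0.241922 = 1.6260

6.5214 + 1.6260i


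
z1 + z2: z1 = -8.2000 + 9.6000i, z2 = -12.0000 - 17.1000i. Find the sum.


Real: -8.2 - 12 = -20.2
Imag: 9.6 - 17.1 = -7.5

-20.2000 - 7.5000i


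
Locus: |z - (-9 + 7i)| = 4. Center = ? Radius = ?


|z - z0| = r is a circle with center z0 and radius r.
Center = (-9, 7), radius = 4

Circle with center (-9, 7) and radius 4


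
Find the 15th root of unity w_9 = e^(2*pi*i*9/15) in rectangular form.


Angle = 360*9/15 = 216°
a = cos(216°) = -0.8090
b = sin(216°) = -0.5878

-0.8090 - 0.5878i


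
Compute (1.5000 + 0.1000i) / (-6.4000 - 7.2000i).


Conjugate of z2 = -6.4000 + 7.2000i
Numerator: (1.5000 + 0.1000i)(-6.4000 + 7.2000i) = -10.3200 + 10.1600i
Denominator: (-6.4)^2 + (-7.2)^2 = 92.8
Result = (-10.3200 + 10.1600i)/92.8

-0.1112 + 0.1095i


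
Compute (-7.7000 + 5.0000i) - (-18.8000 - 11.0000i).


Real: -7.7 + 18.8 = 11.1
Imag: 5 + 11 = 16

11.1000 + 16.0000i


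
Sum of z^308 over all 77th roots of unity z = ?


The roots are w_k = w^k with w = e^(2*pi*i/77), and (w^k)^308 = (w^308)^k.
So S = 1 + u + u^2 + ... + u^(76) with u = w^308.
308 = 4*77 + 0, so 308 is a multiple of 77 and u = (w^77)^4 = 1.
Every one of the 77 terms equals 1: S = 77

S = 77


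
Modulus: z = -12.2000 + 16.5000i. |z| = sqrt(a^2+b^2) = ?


|z| = sqrt((-12.2)^2 + 16.5^2) = sqrt(148.84 + 272.25) = sqrt(421.09) = 20.5205

|z| = 20.5205


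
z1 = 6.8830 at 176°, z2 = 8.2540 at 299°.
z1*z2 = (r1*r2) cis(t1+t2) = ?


r = 6.8830 * 8.2540 = 56.8123
theta = 176° + 299° = 475° = 115° (mod 360)

56.8123 cis(115°)


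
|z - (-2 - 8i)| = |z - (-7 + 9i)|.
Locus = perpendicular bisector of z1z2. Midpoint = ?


Equal distances means the locus is the perpendicular bisector of z1 and z2.
Midpoint = ((-2+(-7))/2, (-8+9)/2) = (-4.5000, 0.5000)

Perpendicular bisector through (-4.5000, 0.5000)


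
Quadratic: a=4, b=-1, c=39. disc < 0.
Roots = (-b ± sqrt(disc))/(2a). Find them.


disc = (-1)^2 - 4*4*39 = 1 - 624 = -623
sqrt(|disc|) = sqrt(623) = 24.9600
Real part = 1/(2*4) = 0.1250
Imag part = 24.9600/(2*4) = 3.1200

0.1250 ± 3.1200i


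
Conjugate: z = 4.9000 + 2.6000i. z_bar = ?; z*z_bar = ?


z_bar = 4.9000 - 2.6000i
z*z_bar = 4.9^2 + 2.6^2 = 24.01 + 6.76 = 30.77

z_bar = 4.9000 - 2.6000i, z*z_bar = 30.77


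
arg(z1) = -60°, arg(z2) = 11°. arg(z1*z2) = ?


arg(z1*z2) = -60° + 11° = -49°
Normalized to (-180°, 180°]: -49°

-49°


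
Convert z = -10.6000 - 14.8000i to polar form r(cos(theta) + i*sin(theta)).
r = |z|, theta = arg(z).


r = sqrt(112.36+219.04) = sqrt(331.4) = 18.2044
theta = atan2(-14.8, -10.6) = -125.6109 degrees

r = 18.2044, theta = -125.6109 degrees


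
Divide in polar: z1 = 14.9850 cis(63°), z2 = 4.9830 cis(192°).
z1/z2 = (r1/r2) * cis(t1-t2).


r = 14.9850 / 4.9830 = 3.0072
theta = 63° - 192° = -129° = 231° (mod 360)

3.0072 cis(231°)


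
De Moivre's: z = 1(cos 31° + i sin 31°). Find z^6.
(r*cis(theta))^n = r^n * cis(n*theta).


r^6 = 1^6 = 1
n*theta = 6*31° = 186° = 186° (mod 360)
a = 1*cos(186°) = -0.9945
b = 1*sin(186°) = -0.1045

1 cis(186°) = -0.9945 - 0.1045i


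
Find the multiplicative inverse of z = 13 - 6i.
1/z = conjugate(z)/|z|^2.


|z|^2 = 169+36 = 205
1/z = (13 + 6i)/205

1/z = 0.0634 + 0.0293i


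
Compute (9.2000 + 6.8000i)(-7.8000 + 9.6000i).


Real = 9.2*(-7.8) - 6.8*9.6 = -71.76 - 65.28 = -137.04
Imag = 9.2*9.6 - (7.8)*6.8 = 88.32 - (53.04) = 35.28

-137.0400 + 35.2800i


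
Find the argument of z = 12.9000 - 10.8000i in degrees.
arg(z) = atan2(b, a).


Re = 12.9, Im = -10.8
arg = atan2(-10.8, 12.9) = -39.9364 degrees

arg(z) = -39.9364 degrees


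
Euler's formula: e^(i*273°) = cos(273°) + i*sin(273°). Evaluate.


cos(273°) = 0.0523
sin(273°) = -0.9986

e^(i*273°) = 0.0523 - 0.9986i


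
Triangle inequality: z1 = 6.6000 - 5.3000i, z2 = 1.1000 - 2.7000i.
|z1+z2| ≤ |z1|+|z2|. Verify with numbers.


|z1| = sqrt(6.6^2 + (-5.3)^2) = sqrt(71.65) = 8.4646
|z2| = sqrt(1.1^2 + (-2.7)^2) = sqrt(8.5) = 2.9155
z1+z2 = 7.7000 - 8.0000i
|z1+z2| = sqrt(123.29) = 11.1036
|z1|+|z2| = 8.4646 + 2.9155 = 11.3801

|z1+z2| = 11.1036 ≤ |z1|+|z2| = 11.3801 (verified)


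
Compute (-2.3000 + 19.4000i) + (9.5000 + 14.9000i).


Real: -2.3 + 9.5 = 7.2
Imag: 19.4 + 14.9 = 34.3

7.2000 + 34.3000i


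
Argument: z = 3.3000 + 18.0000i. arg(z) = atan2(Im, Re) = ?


Re = 3.3, Im = 18
arg = atan2(18, 3.3) = 79.6111 degrees

arg(z) = 79.6111 degrees


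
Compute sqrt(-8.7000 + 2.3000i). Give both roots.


|z| = sqrt(75.69+5.29) = 8.9989
sqrt((|z|+a)/2) = sqrt((8.9989+(-8.7))/2) = sqrt(0.1494) = 0.3866
sqrt((|z|-a)/2) = sqrt((8.9989-(-8.7))/2) = sqrt(8.8494) = 2.9748

±(0.3866 + 2.9748i) i.e. 0.3866 + 2.9748i and -0.3866 - 2.9748i


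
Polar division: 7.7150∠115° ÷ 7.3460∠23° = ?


r = 7.7150 / 7.3460 = 1.0502
theta = 115° - 23° = 92° = 92° (mod 360)

1.0502 cis(92°)


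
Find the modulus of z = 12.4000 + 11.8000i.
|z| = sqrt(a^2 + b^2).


|z| = sqrt(12.4^2 + 11.8^2) = sqrt(153.76 + 139.24) = sqrt(293) = 17.1172

|z| = 17.1172


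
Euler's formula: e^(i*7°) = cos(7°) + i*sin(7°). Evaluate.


cos(7°) = 0.9925
sin(7°) = 0.1219

e^(i*7°) = 0.9925 + 0.1219i


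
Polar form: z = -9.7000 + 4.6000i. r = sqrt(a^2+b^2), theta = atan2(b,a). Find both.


r = sqrt(94.09+21.16) = sqrt(115.25) = 10.7355
theta = atan2(4.6, -9.7) = 154.6284 degrees

r = 10.7355, theta = 154.6284 degrees


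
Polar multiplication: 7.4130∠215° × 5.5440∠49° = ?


r = 7.4130 * 5.5440 = 41.0977
theta = 215° + 49° = 264° = 264° (mod 360)

41.0977 cis(264°)


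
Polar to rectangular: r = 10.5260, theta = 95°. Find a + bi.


a = 10.5260*cos(95°) = 10.5260*(-0.08716) = -0.9174
b = 10.5260*sin(95°) = 10.5260*0.99619 = 10.4859

-0.9174 + 10.4859i


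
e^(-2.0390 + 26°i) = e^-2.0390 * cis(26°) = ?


e^-2.0390 = 0.1302
cos(26°) = 0.8988
sin(26°) = 0.4384
Real = 0.1302*0.8988 = 0.1170
Imag = 0.1302*0.4384 = 0.0571

0.1170 + 0.0571i


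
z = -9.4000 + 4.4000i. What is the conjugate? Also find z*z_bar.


z_bar = -9.4000 - 4.4000i
z*z_bar = (-9.4)^2 + 4.4^2 = 88.36 + 19.36 = 107.72

z_bar = -9.4000 - 4.4000i, z*z_bar = 107.72


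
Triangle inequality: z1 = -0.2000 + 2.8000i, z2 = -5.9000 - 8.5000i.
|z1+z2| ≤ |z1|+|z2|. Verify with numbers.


|z1| = sqrt((-0.2)^2 + 2.8^2) = sqrt(7.88) = 2.8071
|z2| = sqrt((-5.9)^2 + (-8.5)^2) = sqrt(107.06) = 10.3470
z1+z2 = -6.1000 - 5.7000i
|z1+z2| = sqrt(69.7) = 8.3487
|z1|+|z2| = 2.8071 + 10.3470 = 13.1541

|z1+z2| = 8.3487 ≤ |z1|+|z2| = 13.1541 (verified)


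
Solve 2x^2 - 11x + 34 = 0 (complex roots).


disc = (-11)^2 - 4*2*34 = 121 - 272 = -151
sqrt(|disc|) = sqrt(151) = 12.2882
Real part = 11/(2*2) = 2.7500
Imag part = 12.2882/(2*2) = 3.0721

2.7500 ± 3.0721i


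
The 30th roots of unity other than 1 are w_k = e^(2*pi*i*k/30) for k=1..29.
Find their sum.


With w = e^(2*pi*i/30), all 30 of the 30th roots of unity w^0 = 1, w, ..., w^(29) sum to 0: 1 + w + ... + w^(29) = (1 - w^30)/(1 - w) = 0 since w^30 = 1, w ≠ 1.
Removing the root 1: w + w^2 + ... + w^(29) = 0 - 1 = -1

Sum = -1


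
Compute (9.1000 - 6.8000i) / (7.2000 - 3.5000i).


Conjugate of z2 = 7.2000 + 3.5000i
Numerator: (9.1000 - 6.8000i)(7.2000 + 3.5000i) = 89.3200 - 17.1100i
Denominator: 7.2^2 + (-3.5)^2 = 64.09
Result = (89.3200 - 17.1100i)/64.09

1.3937 - 0.2670i


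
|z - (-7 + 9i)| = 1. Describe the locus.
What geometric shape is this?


|z - z0| = r is a circle with center z0 and radius r.
Center = (-7, 9), radius = 1

Circle with center (-7, 9) and radius 1


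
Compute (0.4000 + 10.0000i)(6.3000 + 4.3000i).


Real = 0.4*6.3 - 10*4.3 = 2.52 - 43 = -40.48
Imag = 0.4*4.3 + 6.3*10 = 1.72 + 63 = 64.72

-40.4800 + 64.7200i


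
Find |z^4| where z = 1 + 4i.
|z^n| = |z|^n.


|z| = sqrt(1+16) = sqrt(17) = 4.1231
|z^4| = |z|^4 = (sqrt(17))^4 = 17^2 = 289

|z^4| = 289


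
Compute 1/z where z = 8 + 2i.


|z|^2 = 64+4 = 68
1/z = (8 - 2i)/68

1/z = 0.1176 - 0.0294i


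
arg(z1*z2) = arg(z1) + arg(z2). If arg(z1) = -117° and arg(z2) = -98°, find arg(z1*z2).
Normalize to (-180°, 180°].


arg(z1*z2) = -117° - 98° = -215°
Normalized to (-180°, 180°]: 145°

145°


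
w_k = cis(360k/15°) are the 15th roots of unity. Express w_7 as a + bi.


Angle = 360*7/15 = 168°
a = cos(168°) = -0.9781
b = sin(168°) = 0.2079

-0.9781 + 0.2079i


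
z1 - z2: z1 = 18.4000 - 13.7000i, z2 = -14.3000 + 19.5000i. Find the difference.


Real: 18.4 + 14.3 = 32.7
Imag: -13.7 - 19.5 = -33.2

32.7000 - 33.2000i


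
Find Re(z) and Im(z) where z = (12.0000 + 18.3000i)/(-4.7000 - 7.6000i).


Multiply by conjugate: (12.0000 + 18.3000i)(-4.7000 + 7.6000i) / ((-4.7)^2 + (-7.6)^2)
Numerator real = 12*(-4.7) + 18.3*(-7.6) = -195.48
Numerator imag = 18.3*(-4.7) - 12*(-7.6) = 5.19
Denominator = 79.85
Re(z) = -195.48/79.85 = -2.4481
Im(z) = 5.19/79.85 = 0.0650

Re(z) = -2.4481, Im(z) = 0.0650


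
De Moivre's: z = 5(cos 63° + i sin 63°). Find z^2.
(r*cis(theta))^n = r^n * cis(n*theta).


r^2 = 5^2 = 25
n*theta = 2*63° = 126° = 126° (mod 360)
a = 25*cos(126°) = -14.6946
b = 25*sin(126°) = 20.2254

25 cis(126°) = -14.6946 + 20.2254i


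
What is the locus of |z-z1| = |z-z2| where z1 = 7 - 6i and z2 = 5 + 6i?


Equal distances means the locus is the perpendicular bisector of z1 and z2.
Midpoint = ((7+5)/2, (-6+6)/2) = (6.0000, 0)

Perpendicular bisector through (6.0000, 0)


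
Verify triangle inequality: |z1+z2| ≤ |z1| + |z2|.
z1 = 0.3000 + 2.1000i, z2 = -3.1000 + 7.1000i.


|z1| = sqrt(0.3^2 + 2.1^2) = sqrt(4.5) = 2.1213
|z2| = sqrt((-3.1)^2 + 7.1^2) = sqrt(60.02) = 7.7473
z1+z2 = -2.8000 + 9.2000i
|z1+z2| = sqrt(92.48) = 9.6167
|z1|+|z2| = 2.1213 + 7.7473 = 9.8686

|z1+z2| = 9.6167 ≤ |z1|+|z2| = 9.8686 (verified)


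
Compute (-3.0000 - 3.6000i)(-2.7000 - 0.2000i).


Real = -3*(-2.7) - (-3.6)*(-0.2) = 8.1 - 0.72 = 7.38
Imag = -3*(-0.2) - (2.7)*(-3.6) = 0.6 + 9.72 = 10.32

7.3800 + 10.3200i


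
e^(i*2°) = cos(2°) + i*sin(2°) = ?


cos(2°) = 0.9994
sin(2°) = 0.0349

e^(i*2°) = 0.9994 + 0.0349i


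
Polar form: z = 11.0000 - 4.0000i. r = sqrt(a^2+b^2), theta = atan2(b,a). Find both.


r = sqrt(121+16) = sqrt(137) = 11.7047
theta = atan2(-4, 11) = -19.9831 degrees

r = 11.7047, theta = -19.9831 degrees


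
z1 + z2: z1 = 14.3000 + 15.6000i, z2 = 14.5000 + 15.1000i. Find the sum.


Real: 14.3 + 14.5 = 28.8
Imag: 15.6 + 15.1 = 30.7

28.8000 + 30.7000i


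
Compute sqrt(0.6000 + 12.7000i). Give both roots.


|z| = sqrt(0.36+161.29) = 12.7142
sqrt((|z|+a)/2) = sqrt((12.7142+0.6)/2) = sqrt(6.6571) = 2.5801
sqrt((|z|-a)/2) = sqrt((12.7142-0.6)/2) = sqrt(6.0571) = 2.4611

±(2.5801 + 2.4611i) i.e. 2.5801 + 2.4611i and -2.5801 - 2.4611i


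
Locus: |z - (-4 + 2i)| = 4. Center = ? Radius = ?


|z - z0| = r is a circle with center z0 and radius r.
Center = (-4, 2), radius = 4

Circle with center (-4, 2) and radius 4


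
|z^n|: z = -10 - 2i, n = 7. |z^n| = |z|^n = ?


|z| = sqrt(100+4) = sqrt(104) = 10.1980
|z^7| = |z|^7 = (sqrt(104))^7 = 104^3 * sqrt(104) = 1124864*sqrt(104)

|z^7| = 1124864*sqrt(104) ≈ 11471406.9723


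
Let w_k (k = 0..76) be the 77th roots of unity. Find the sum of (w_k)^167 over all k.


The roots are w_k = w^k with w = e^(2*pi*i/77), and (w^k)^167 = (w^167)^k.
So S = 1 + u + u^2 + ... + u^(76) with u = w^167.
167 = 2*77 + 13, so 167 is not a multiple of 77: u = (w^77)^2 * w^13 = w^13 ≠ 1 (w is a primitive 77th root), while u^77 = (w^77)^167 = 1.
Geometric series: S = (1 - u^77)/(1 - u) = (1 - 1)/(1 - u) = 0

S = 0


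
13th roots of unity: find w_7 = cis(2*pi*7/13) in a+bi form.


Angle = 360*7/13 = 193.8462°
a = cos(193.8462°) = -0.9709
b = sin(193.8462°) = -0.2393

-0.9709 - 0.2393i


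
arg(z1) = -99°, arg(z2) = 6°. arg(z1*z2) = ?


arg(z1*z2) = -99° + 6° = -93°
Normalized to (-180°, 180°]: -93°

-93°


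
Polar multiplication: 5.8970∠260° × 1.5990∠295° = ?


r = 5.8970 * 1.5990 = 9.4293
theta = 260° + 295° = 555° = 195° (mod 360)

9.4293 cis(195°)


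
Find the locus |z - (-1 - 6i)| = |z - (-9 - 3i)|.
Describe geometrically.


Equal distances means the locus is the perpendicular bisector of z1 and z2.
Midpoint = ((-1+(-9))/2, (-6+(-3))/2) = (-5.0000, -4.5000)

Perpendicular bisector through (-5.0000, -4.5000)


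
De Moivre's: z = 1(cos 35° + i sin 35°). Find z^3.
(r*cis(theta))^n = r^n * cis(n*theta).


r^3 = 1^3 = 1
n*theta = 3*35° = 105° = 105° (mod 360)
a = 1*cos(105°) = -0.2588
b = 1*sin(105°) = 0.9659

1 cis(105°) = -0.2588 + 0.9659i
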